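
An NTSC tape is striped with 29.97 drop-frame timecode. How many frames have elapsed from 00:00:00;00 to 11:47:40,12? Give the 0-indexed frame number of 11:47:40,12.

1272538

As if non-drop at 30 labels/s: (11 × 3600 + 47 × 60 + 40) × 30 + 12 = 1273812.
Minute boundaries passed: 707; those not divisible by 10: 707 − 70 = 637; dropped labels = 2 × 637 = 1274.
Actual frame index = 1273812 − 1274 = 1272538.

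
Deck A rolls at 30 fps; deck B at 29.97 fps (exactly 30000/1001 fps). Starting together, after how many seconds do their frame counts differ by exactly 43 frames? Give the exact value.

The gap grows by |30000/1001 − 30| = 30/1001 frames per second.
Time for a 43-frame gap: 43 ÷ (30/1001) = 43043/30 s.

43043/30 seconds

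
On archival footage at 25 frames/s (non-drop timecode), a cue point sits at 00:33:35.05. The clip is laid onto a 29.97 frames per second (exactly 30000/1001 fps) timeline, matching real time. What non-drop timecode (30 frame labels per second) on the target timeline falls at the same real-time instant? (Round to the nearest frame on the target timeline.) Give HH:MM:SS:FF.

00:33:33:06

Source frame index: (0×3600 + 33×60 + 35) × 25 + 5 = 50380.
Real time: 50380 / (25) = 10076/5 s.
Target frame: (10076/5) × (30000/1001) = 5496000/91 ≈ 60395.604 → 60396.
At 30 labels/s: frame 60396 → 00:33:33:06.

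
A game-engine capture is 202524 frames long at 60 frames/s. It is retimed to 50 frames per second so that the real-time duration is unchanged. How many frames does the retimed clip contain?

168770 frames

Target frames = source frames × (target rate / source rate) = 202524 × (50)/(60) = 202524 × 5/6 = 168770.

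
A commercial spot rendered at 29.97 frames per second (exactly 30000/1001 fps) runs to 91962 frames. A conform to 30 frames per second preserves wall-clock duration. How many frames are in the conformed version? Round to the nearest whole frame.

Frames at target rate = 91962 × (30) / (30000/1001) = 46026981/500 ≈ 92053.962.
Nearest whole frame: 92054.

92054 frames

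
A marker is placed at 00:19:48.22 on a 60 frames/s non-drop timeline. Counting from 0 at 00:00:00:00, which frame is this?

Total seconds to the label: (0 × 3600 + 19 × 60 + 48) = 1188.
Frame index = 1188 × 60 + 22 = 71302.

frame 71302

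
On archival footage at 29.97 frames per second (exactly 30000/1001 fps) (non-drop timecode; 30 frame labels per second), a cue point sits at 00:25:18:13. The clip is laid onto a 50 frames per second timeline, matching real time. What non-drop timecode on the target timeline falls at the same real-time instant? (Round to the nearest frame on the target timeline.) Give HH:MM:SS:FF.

00:25:19:48

Source frame index: (0×3600 + 25×60 + 18) × 30 + 13 = 45553.
Real time: 45553 / (30000/1001) = 45598553/30000 s.
Target frame: (45598553/30000) × (50) = 45598553/600 ≈ 75997.588 → 75998.
At 50 labels/s: frame 75998 → 00:25:19:48.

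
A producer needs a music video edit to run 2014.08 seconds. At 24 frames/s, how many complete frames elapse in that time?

Frames = 2014.08 × 24 = 1208448/25 ≈ 48337.9200.
Complete frames: 48337.

48337 frames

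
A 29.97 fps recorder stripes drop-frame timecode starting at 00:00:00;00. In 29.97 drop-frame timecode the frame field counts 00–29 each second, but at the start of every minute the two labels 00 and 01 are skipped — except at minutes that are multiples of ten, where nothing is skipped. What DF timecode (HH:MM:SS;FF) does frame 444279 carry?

Ten DF minutes hold 17982 frames, so frame 444279 lies in block 24 (frames 431568–449549) with 12711 frames into that block.
The block's first minute is 1800 frames and the rest 1798 each; 12711 frames reaches minute 7, so 24 × 18 + 7 × 2 = 446 labels have been skipped so far.
Adding those back, label number 444279 + 446 = 444725 at 30 labels/s is 14824 s + 5 f = 4 h 7 min 4 s frame 5, i.e. 04:07:04;05.

04:07:04;05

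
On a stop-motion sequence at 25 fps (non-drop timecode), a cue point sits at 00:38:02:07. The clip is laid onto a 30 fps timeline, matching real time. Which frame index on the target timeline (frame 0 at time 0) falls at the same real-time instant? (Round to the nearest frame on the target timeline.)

frame 68468

Source frame index: (0×3600 + 38×60 + 2) × 25 + 7 = 57057.
Real time: 57057 / (25) = 57057/25 s.
Target frame: (57057/25) × (30) = 342342/5 ≈ 68468.400 → 68468.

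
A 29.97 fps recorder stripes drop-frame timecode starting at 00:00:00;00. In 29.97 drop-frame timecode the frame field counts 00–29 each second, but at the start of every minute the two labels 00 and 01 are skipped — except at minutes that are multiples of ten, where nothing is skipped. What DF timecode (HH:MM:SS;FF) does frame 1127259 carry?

Each 10-minute DF block holds 10 × 60 × 30 − 9 × 2 = 17982 frames. 1127259 ÷ 17982 → 62 full blocks, remainder 12375.
Within the partial block the first minute is 1800 frames and each further minute 1798, so 6 further minute boundaries passed. Total skipped labels = 18 × 62 + 2 × 6 = 1128.
Non-drop label index = 1127259 + 1128 = 1128387; at 30 labels/s that is 10:26:52:27, i.e. DF 10:26:52;27.

10:26:52;27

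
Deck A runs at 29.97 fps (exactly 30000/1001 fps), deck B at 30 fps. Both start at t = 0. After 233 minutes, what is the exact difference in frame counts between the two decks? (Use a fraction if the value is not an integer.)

419400/1001 frames

233 min = 13980 s.
A emits 30000/1001 × 13980 = 419400000/1001 frames; B emits 30 × 13980 = 419400.
Difference = 419400/1001 frames (≈ 418.9810); B is ahead of A.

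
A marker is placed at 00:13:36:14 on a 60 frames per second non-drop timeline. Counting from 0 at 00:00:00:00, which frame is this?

frame 48974

Total seconds to the label: (0 × 3600 + 13 × 60 + 36) = 816.
Frame index = 816 × 60 + 14 = 48974.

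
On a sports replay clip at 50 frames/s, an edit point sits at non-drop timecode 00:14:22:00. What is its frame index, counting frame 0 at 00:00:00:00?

Total seconds to the label: (0 × 3600 + 14 × 60 + 22) = 862.
Frame index = 862 × 50 + 0 = 43100.

frame 43100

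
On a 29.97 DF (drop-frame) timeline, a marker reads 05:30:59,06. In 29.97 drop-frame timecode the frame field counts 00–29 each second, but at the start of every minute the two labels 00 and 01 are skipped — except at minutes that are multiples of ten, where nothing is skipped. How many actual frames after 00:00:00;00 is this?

Complete 10-minute blocks: 33, each 17982 frames → 593406.
Remaining 0 whole minutes in the current block: 0 frames.
Within the current minute: 59 × 30 + 6 = 1776. Total = 593406 + 0 + 1776 = 595182.

595182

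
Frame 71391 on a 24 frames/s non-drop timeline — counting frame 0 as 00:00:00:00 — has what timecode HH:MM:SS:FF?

71391 ÷ 24 = 2974 full seconds, remainder 15 frames.
2974 s = 0 h 49 min 34 s.
Timecode: 00:49:34:15.

00:49:34:15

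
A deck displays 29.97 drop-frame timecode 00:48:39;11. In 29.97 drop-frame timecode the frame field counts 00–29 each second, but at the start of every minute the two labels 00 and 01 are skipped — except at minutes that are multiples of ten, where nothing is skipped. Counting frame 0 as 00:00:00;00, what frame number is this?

87493

As if non-drop at 30 labels/s: (0 × 3600 + 48 × 60 + 39) × 30 + 11 = 87581.
Minute boundaries passed: 48; those not divisible by 10: 48 − 4 = 44; dropped labels = 2 × 44 = 88.
Actual frame index = 87581 − 88 = 87493.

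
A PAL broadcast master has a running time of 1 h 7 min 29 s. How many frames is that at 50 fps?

1 h 7 min 29 s = 4049 s.
Frames = 4049 × 50 = 202450.

202450 frames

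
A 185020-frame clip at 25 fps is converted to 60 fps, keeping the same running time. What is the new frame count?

Target frames = source frames × (target rate / source rate) = 185020 × (60)/(25) = 185020 × 12/5 = 444048.

444048 frames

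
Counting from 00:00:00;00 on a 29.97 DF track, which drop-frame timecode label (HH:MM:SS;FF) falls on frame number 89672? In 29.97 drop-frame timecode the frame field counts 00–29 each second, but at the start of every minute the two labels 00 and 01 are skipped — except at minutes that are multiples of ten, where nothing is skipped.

00:49:52;02

Each 10-minute DF block holds 10 × 60 × 30 − 9 × 2 = 17982 frames. 89672 ÷ 17982 → 4 full blocks, remainder 17744.
Within the partial block the first minute is 1800 frames and each further minute 1798, so 9 further minute boundaries passed. Total skipped labels = 18 × 4 + 2 × 9 = 90.
Non-drop label index = 89672 + 90 = 89762; at 30 labels/s that is 00:49:52:02, i.e. DF 00:49:52;02.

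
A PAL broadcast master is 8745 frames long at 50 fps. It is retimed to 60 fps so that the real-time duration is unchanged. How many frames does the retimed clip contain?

Target frames = source frames × (target rate / source rate) = 8745 × (60)/(50) = 8745 × 6/5 = 10494.

10494 frames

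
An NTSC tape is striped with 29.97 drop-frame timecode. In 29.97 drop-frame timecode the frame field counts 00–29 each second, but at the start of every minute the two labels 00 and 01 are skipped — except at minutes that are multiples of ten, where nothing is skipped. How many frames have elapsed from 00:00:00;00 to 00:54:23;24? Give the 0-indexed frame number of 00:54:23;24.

97816

As if non-drop at 30 labels/s: (0 × 3600 + 54 × 60 + 23) × 30 + 24 = 97914.
Minute boundaries passed: 54; those not divisible by 10: 54 − 5 = 49; dropped labels = 2 × 49 = 98.
Actual frame index = 97914 − 98 = 97816.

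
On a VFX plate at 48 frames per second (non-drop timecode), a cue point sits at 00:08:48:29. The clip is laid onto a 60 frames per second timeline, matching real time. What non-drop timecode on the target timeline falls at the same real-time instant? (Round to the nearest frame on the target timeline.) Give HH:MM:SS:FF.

00:08:48:36

Source frame index: (0×3600 + 8×60 + 48) × 48 + 29 = 25373.
Real time: 25373 / (48) = 25373/48 s.
Target frame: (25373/48) × (60) = 126865/4 ≈ 31716.250 → 31716.
At 60 labels/s: frame 31716 → 00:08:48:36.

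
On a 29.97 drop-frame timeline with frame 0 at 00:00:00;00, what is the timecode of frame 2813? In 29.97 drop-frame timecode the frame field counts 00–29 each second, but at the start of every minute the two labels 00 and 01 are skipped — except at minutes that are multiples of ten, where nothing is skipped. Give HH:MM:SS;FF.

00:01:33;25

Each 10-minute DF block holds 10 × 60 × 30 − 9 × 2 = 17982 frames. 2813 ÷ 17982 → 0 full blocks, remainder 2813.
Within the partial block the first minute is 1800 frames and each further minute 1798, so 1 further minute boundary passed. Total skipped labels = 18 × 0 + 2 × 1 = 2.
Non-drop label index = 2813 + 2 = 2815; at 30 labels/s that is 00:01:33:25, i.e. DF 00:01:33;25.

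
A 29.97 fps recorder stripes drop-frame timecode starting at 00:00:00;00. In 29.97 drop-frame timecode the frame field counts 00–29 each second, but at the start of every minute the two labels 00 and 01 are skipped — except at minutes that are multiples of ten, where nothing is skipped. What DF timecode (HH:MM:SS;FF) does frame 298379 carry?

02:45:55;27

Each 10-minute DF block holds 10 × 60 × 30 − 9 × 2 = 17982 frames. 298379 ÷ 17982 → 16 full blocks, remainder 10667.
Within the partial block the first minute is 1800 frames and each further minute 1798, so 5 further minute boundaries passed. Total skipped labels = 18 × 16 + 2 × 5 = 298.
Non-drop label index = 298379 + 298 = 298677; at 30 labels/s that is 02:45:55:27, i.e. DF 02:45:55;27.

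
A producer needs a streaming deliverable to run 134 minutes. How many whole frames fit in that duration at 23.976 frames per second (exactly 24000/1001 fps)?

192767 frames

134 min = 8040 s.
Frames = 8040 × 24000/1001 = 192960000/1001 ≈ 192767.2328.
Complete frames: 192767.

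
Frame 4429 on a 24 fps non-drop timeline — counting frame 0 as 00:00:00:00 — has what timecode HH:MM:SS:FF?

4429 ÷ 24 = 184 full seconds, remainder 13 frames.
184 s = 0 h 3 min 4 s.
Timecode: 00:03:04:13.

00:03:04:13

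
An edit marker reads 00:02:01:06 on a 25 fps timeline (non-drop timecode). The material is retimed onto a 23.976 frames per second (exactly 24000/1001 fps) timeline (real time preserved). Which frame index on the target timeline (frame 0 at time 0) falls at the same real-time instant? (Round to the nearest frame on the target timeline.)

Source frame index: (0×3600 + 2×60 + 1) × 25 + 6 = 3031.
Real time: 3031 / (25) = 3031/25 s.
Target frame: (3031/25) × (24000/1001) = 415680/143 ≈ 2906.853 → 2907.

frame 2907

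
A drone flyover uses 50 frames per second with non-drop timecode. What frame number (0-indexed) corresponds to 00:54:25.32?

frame 163282

Total seconds to the label: (0 × 3600 + 54 × 60 + 25) = 3265.
Frame index = 3265 × 50 + 32 = 163282.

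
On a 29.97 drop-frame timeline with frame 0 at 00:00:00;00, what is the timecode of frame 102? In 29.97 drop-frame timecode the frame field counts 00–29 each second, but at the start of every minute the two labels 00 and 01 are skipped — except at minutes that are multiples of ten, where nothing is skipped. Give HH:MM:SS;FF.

00:00:03;12

Ten DF minutes hold 17982 frames, so frame 102 lies in block 0 (frames 0–17981) with 102 frames into that block.
The block's first minute is 1800 frames and the rest 1798 each; 102 frames reaches minute 0, so 0 × 18 + 0 × 2 = 0 labels have been skipped so far.
Adding those back, label number 102 + 0 = 102 at 30 labels/s is 3 s + 12 f = 0 h 0 min 3 s frame 12, i.e. 00:00:03;12.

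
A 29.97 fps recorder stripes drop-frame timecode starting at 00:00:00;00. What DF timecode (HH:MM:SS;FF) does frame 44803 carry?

Ten DF minutes hold 17982 frames, so frame 44803 lies in block 2 (frames 35964–53945) with 8839 frames into that block.
The block's first minute is 1800 frames and the rest 1798 each; 8839 frames reaches minute 4, so 2 × 18 + 4 × 2 = 44 labels have been skipped so far.
Adding those back, label number 44803 + 44 = 44847 at 30 labels/s is 1494 s + 27 f = 0 h 24 min 54 s frame 27, i.e. 00:24:54;27.

00:24:54;27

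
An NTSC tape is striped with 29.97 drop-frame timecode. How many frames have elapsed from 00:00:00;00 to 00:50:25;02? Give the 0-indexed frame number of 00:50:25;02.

90662

As if non-drop at 30 labels/s: (0 × 3600 + 50 × 60 + 25) × 30 + 2 = 90752.
Minute boundaries passed: 50; those not divisible by 10: 50 − 5 = 45; dropped labels = 2 × 45 = 90.
Actual frame index = 90752 − 90 = 90662.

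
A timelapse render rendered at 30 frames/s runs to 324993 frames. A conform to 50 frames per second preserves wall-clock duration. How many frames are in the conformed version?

Target frames = source frames × (target rate / source rate) = 324993 × (50)/(30) = 324993 × 5/3 = 541655.

541655 frames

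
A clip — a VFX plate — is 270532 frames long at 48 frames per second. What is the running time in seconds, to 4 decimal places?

5636.0833 seconds

Running time = 270532 × 1/48 = 67633/12 s ≈ 5636.0833 s.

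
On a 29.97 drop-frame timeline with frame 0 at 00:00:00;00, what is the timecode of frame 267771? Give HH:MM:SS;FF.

02:28:54;19

Ten DF minutes hold 17982 frames, so frame 267771 lies in block 14 (frames 251748–269729) with 16023 frames into that block.
The block's first minute is 1800 frames and the rest 1798 each; 16023 frames reaches minute 8, so 14 × 18 + 8 × 2 = 268 labels have been skipped so far.
Adding those back, label number 267771 + 268 = 268039 at 30 labels/s is 8934 s + 19 f = 2 h 28 min 54 s frame 19, i.e. 02:28:54;19.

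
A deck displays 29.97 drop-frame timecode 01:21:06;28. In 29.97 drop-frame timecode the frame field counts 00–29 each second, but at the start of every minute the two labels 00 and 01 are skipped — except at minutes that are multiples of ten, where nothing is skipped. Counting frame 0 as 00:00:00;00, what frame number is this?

145862

As if non-drop at 30 labels/s: (1 × 3600 + 21 × 60 + 6) × 30 + 28 = 146008.
Minute boundaries passed: 81; those not divisible by 10: 81 − 8 = 73; dropped labels = 2 × 73 = 146.
Actual frame index = 146008 − 146 = 145862.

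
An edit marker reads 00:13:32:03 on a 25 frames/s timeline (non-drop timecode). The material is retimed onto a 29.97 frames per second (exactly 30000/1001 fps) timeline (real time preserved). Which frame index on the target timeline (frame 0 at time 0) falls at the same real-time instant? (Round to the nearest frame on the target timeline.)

Source frame index: (0×3600 + 13×60 + 32) × 25 + 3 = 20303.
Real time: 20303 / (25) = 20303/25 s.
Target frame: (20303/25) × (30000/1001) = 24363600/1001 ≈ 24339.261 → 24339.

frame 24339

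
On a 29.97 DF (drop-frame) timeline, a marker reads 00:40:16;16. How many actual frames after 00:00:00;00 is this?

As if non-drop at 30 labels/s: (0 × 3600 + 40 × 60 + 16) × 30 + 16 = 72496.
Minute boundaries passed: 40; those not divisible by 10: 40 − 4 = 36; dropped labels = 2 × 36 = 72.
Actual frame index = 72496 − 72 = 72424.

72424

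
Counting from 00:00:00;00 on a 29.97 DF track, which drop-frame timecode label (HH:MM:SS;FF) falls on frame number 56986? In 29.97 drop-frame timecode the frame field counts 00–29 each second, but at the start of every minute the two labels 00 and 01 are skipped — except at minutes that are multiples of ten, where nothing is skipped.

00:31:41;12

Ten DF minutes hold 17982 frames, so frame 56986 lies in block 3 (frames 53946–71927) with 3040 frames into that block.
The block's first minute is 1800 frames and the rest 1798 each; 3040 frames reaches minute 1, so 3 × 18 + 1 × 2 = 56 labels have been skipped so far.
Adding those back, label number 56986 + 56 = 57042 at 30 labels/s is 1901 s + 12 f = 0 h 31 min 41 s frame 12, i.e. 00:31:41;12.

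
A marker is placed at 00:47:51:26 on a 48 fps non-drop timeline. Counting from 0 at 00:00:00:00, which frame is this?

Total seconds to the label: (0 × 3600 + 47 × 60 + 51) = 2871.
Frame index = 2871 × 48 + 26 = 137834.

frame 137834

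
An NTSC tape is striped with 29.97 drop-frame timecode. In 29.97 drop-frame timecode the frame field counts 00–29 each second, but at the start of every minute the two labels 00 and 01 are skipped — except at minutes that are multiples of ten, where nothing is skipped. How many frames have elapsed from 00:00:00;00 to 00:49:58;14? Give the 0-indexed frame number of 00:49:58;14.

89864

Complete 10-minute blocks: 4, each 17982 frames → 71928.
Remaining 9 whole minutes in the current block: 1800 + 8 × 1798 = 16184 frames.
Within the current minute: 58 × 30 + 14 − 2 = 1752 (labels ;00/;01 skipped at this minute). Total = 71928 + 16184 + 1752 = 89864.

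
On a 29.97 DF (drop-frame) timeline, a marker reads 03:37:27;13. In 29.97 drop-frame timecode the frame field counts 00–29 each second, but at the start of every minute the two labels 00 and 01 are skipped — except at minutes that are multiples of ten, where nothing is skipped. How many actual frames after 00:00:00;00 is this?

391031

Complete 10-minute blocks: 21, each 17982 frames → 377622.
Remaining 7 whole minutes in the current block: 1800 + 6 × 1798 = 12588 frames.
Within the current minute: 27 × 30 + 13 − 2 = 821 (labels ;00/;01 skipped at this minute). Total = 377622 + 12588 + 821 = 391031.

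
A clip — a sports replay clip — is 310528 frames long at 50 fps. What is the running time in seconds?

6210.56 seconds

Running time = 310528 / (50) = 6210.56 s.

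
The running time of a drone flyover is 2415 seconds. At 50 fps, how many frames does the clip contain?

Frames = 2415 × 50 = 120750.

120750 frames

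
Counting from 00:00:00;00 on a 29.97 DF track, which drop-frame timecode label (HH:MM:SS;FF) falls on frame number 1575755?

Each 10-minute DF block holds 10 × 60 × 30 − 9 × 2 = 17982 frames. 1575755 ÷ 17982 → 87 full blocks, remainder 11321.
Within the partial block the first minute is 1800 frames and each further minute 1798, so 6 further minute boundaries passed. Total skipped labels = 18 × 87 + 2 × 6 = 1578.
Non-drop label index = 1575755 + 1578 = 1577333; at 30 labels/s that is 14:36:17:23, i.e. DF 14:36:17;23.

14:36:17;23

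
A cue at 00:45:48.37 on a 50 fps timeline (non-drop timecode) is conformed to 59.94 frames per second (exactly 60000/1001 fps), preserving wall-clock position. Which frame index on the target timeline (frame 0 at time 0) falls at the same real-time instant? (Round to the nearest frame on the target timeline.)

frame 164760

Source frame index: (0×3600 + 45×60 + 48) × 50 + 37 = 137437.
Real time: 137437 / (50) = 137437/50 s.
Target frame: (137437/50) × (60000/1001) = 164924400/1001 ≈ 164759.640 → 164760.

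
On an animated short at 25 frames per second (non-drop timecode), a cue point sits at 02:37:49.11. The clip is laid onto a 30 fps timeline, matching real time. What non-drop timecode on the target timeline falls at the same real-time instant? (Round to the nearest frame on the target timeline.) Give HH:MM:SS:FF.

02:37:49:13

Source frame index: (2×3600 + 37×60 + 49) × 25 + 11 = 236736.
Real time: 236736 / (25) = 236736/25 s.
Target frame: (236736/25) × (30) = 1420416/5 ≈ 284083.200 → 284083.
At 30 labels/s: frame 284083 → 02:37:49:13.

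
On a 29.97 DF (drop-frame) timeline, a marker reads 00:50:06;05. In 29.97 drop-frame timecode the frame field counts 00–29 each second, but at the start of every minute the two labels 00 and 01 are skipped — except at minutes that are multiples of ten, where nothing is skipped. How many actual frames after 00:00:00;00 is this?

As if non-drop at 30 labels/s: (0 × 3600 + 50 × 60 + 6) × 30 + 5 = 90185.
Minute boundaries passed: 50; those not divisible by 10: 50 − 5 = 45; dropped labels = 2 × 45 = 90.
Actual frame index = 90185 − 90 = 90095.

90095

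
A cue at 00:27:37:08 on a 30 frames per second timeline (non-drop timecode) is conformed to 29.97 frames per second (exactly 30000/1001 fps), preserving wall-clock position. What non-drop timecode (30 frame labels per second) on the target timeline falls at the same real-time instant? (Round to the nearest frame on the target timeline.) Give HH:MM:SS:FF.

Source frame index: (0×3600 + 27×60 + 37) × 30 + 8 = 49718.
Real time: 49718 / (30) = 24859/15 s.
Target frame: (24859/15) × (30000/1001) = 49718000/1001 ≈ 49668.332 → 49668.
At 30 labels/s: frame 49668 → 00:27:35:18.

00:27:35:18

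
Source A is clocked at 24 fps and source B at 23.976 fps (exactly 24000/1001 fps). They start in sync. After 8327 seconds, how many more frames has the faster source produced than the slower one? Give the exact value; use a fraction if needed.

A emits 24 × 8327 = 199848 frames; B emits 24000/1001 × 8327 = 18168000/91.
Difference = 18168/91 frames (≈ 199.6484); B is behind A.

18168/91 frames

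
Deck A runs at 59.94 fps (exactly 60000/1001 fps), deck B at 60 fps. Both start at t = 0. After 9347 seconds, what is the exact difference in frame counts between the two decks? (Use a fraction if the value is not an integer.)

43140/77 frames

A emits 60000/1001 × 9347 = 43140000/77 frames; B emits 60 × 9347 = 560820.
Difference = 43140/77 frames (≈ 560.2597); B is ahead of A.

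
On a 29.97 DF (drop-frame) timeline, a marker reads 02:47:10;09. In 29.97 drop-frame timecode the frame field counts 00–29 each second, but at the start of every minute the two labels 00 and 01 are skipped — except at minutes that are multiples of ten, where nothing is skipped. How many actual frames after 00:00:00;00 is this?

Complete 10-minute blocks: 16, each 17982 frames → 287712.
Remaining 7 whole minutes in the current block: 1800 + 6 × 1798 = 12588 frames.
Within the current minute: 10 × 30 + 9 − 2 = 307 (labels ;00/;01 skipped at this minute). Total = 287712 + 12588 + 307 = 300607.

300607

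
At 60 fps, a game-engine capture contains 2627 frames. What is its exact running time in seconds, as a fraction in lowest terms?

Running time = 2627 ÷ (60) = 2627 × 1/60 = 2627/60 s.

2627/60 seconds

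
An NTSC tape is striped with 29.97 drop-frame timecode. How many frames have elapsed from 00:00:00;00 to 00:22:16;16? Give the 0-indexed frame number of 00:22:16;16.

Complete 10-minute blocks: 2, each 17982 frames → 35964.
Remaining 2 whole minutes in the current block: 1800 + 1 × 1798 = 3598 frames.
Within the current minute: 16 × 30 + 16 − 2 = 494 (labels ;00/;01 skipped at this minute). Total = 35964 + 3598 + 494 = 40056.

40056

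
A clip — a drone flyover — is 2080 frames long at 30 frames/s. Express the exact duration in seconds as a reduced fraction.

208/3 seconds

Running time = 2080 ÷ (30) = 2080 × 1/30 = 208/3 s.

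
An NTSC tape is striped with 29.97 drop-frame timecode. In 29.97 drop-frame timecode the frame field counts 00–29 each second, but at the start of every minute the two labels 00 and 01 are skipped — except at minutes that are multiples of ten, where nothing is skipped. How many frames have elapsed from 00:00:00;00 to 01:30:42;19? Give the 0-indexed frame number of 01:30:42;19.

163117

As if non-drop at 30 labels/s: (1 × 3600 + 30 × 60 + 42) × 30 + 19 = 163279.
Minute boundaries passed: 90; those not divisible by 10: 90 − 9 = 81; dropped labels = 2 × 81 = 162.
Actual frame index = 163279 − 162 = 163117.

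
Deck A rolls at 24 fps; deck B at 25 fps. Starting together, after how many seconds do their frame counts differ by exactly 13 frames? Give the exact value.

13 seconds

The gap grows by |25 − 24| = 1 frame per second.
Time for a 13-frame gap: 13 ÷ (1) = 13 s.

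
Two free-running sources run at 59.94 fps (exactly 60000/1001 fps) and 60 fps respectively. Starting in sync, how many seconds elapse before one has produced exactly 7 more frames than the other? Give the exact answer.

7007/60 seconds

The gap grows by |60 − 60000/1001| = 60/1001 frames per second.
Time for a 7-frame gap: 7 ÷ (60/1001) = 7007/60 s.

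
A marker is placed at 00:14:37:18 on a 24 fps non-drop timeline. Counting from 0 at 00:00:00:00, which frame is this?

frame 21066

Total seconds to the label: (0 × 3600 + 14 × 60 + 37) = 877.
Frame index = 877 × 24 + 18 = 21066.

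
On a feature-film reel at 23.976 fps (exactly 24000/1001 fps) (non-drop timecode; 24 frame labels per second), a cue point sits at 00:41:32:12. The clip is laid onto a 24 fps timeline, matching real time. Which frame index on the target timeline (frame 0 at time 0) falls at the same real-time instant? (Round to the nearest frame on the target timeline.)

frame 59880

Source frame index: (0×3600 + 41×60 + 32) × 24 + 12 = 59820.
Real time: 59820 / (24000/1001) = 997997/400 s.
Target frame: (997997/400) × (24) = 2993991/50 ≈ 59879.820 → 59880.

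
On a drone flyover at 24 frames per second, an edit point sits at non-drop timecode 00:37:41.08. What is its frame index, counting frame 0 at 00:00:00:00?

Total seconds to the label: (0 × 3600 + 37 × 60 + 41) = 2261.
Frame index = 2261 × 24 + 8 = 54272.

54272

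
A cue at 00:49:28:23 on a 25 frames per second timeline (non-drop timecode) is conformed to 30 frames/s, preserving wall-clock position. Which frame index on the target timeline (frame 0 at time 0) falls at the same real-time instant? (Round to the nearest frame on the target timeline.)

Source frame index: (0×3600 + 49×60 + 28) × 25 + 23 = 74223.
Real time: 74223 / (25) = 74223/25 s.
Target frame: (74223/25) × (30) = 445338/5 ≈ 89067.600 → 89068.

frame 89068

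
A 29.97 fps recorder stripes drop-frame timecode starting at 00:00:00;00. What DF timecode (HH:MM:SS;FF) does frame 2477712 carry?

22:57:53;02

Each 10-minute DF block holds 10 × 60 × 30 − 9 × 2 = 17982 frames. 2477712 ÷ 17982 → 137 full blocks, remainder 14178.
Within the partial block the first minute is 1800 frames and each further minute 1798, so 7 further minute boundaries passed. Total skipped labels = 18 × 137 + 2 × 7 = 2480.
Non-drop label index = 2477712 + 2480 = 2480192; at 30 labels/s that is 22:57:53:02, i.e. DF 22:57:53;02.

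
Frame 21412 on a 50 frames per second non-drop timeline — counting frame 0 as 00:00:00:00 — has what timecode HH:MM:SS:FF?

21412 ÷ 50 = 428 full seconds, remainder 12 frames.
428 s = 0 h 7 min 8 s.
Timecode: 00:07:08:12.

00:07:08:12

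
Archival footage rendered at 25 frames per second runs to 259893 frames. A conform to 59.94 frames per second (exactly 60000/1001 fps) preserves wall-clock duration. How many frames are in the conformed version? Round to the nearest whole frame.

Frames at target rate = 259893 × (60000/1001) / (25) = 623743200/1001 ≈ 623120.080.
Nearest whole frame: 623120.

623120 frames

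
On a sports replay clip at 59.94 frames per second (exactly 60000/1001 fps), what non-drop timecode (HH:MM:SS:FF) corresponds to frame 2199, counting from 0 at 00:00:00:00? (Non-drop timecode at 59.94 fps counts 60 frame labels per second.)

00:00:36:39

2199 ÷ 60 = 36 full seconds, remainder 39 frames.
36 s = 0 h 0 min 36 s.
Timecode: 00:00:36:39.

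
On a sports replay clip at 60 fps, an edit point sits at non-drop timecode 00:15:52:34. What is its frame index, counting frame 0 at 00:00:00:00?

frame 57154

Total seconds to the label: (0 × 3600 + 15 × 60 + 52) = 952.
Frame index = 952 × 60 + 34 = 57154.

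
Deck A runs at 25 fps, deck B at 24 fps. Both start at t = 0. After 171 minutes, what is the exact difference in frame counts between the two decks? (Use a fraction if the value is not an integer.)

171 min = 10260 s.
A emits 25 × 10260 = 256500 frames; B emits 24 × 10260 = 246240.
Difference = 10260 frames; B is behind A.

10260 frames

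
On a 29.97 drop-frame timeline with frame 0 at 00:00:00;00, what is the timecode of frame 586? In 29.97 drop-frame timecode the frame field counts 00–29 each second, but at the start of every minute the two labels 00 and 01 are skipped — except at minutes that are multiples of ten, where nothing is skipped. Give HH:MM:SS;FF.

Each 10-minute DF block holds 10 × 60 × 30 − 9 × 2 = 17982 frames. 586 ÷ 17982 → 0 full blocks, remainder 586.
Within the partial block the first minute is 1800 frames and each further minute 1798, so 0 further minute boundaries passed. Total skipped labels = 18 × 0 + 2 × 0 = 0.
Non-drop label index = 586 + 0 = 586; at 30 labels/s that is 00:00:19:16, i.e. DF 00:00:19;16.

00:00:19;16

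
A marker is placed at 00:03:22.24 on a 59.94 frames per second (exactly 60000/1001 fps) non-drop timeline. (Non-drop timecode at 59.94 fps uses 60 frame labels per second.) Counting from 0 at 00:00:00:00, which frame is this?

Total seconds to the label: (0 × 3600 + 3 × 60 + 22) = 202.
Frame index = 202 × 60 + 24 = 12144.

frame 12144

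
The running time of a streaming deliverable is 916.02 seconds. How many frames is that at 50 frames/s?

Frames = 916.02 × 50 = 45801.

45801 frames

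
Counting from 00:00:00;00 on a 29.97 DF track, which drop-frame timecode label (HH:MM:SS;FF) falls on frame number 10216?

Each 10-minute DF block holds 10 × 60 × 30 − 9 × 2 = 17982 frames. 10216 ÷ 17982 → 0 full blocks, remainder 10216.
Within the partial block the first minute is 1800 frames and each further minute 1798, so 5 further minute boundaries passed. Total skipped labels = 18 × 0 + 2 × 5 = 10.
Non-drop label index = 10216 + 10 = 10226; at 30 labels/s that is 00:05:40:26, i.e. DF 00:05:40;26.

00:05:40;26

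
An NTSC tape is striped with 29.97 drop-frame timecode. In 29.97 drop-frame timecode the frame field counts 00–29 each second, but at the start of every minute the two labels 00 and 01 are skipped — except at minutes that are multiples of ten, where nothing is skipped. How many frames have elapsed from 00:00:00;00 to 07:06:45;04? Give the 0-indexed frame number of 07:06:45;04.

767386

Complete 10-minute blocks: 42, each 17982 frames → 755244.
Remaining 6 whole minutes in the current block: 1800 + 5 × 1798 = 10790 frames.
Within the current minute: 45 × 30 + 4 − 2 = 1352 (labels ;00/;01 skipped at this minute). Total = 755244 + 10790 + 1352 = 767386.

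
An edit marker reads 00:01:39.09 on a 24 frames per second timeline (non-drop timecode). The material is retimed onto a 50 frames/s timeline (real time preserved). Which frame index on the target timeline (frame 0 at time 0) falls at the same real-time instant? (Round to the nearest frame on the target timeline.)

Source frame index: (0×3600 + 1×60 + 39) × 24 + 9 = 2385.
Real time: 2385 / (24) = 795/8 s.
Target frame: (795/8) × (50) = 19875/4 ≈ 4968.750 → 4969.

frame 4969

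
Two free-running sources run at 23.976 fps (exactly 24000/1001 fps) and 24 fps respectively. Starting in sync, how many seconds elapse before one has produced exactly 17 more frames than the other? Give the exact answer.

The gap grows by |24 − 24000/1001| = 24/1001 frames per second.
Time for a 17-frame gap: 17 ÷ (24/1001) = 17017/24 s.

17017/24 seconds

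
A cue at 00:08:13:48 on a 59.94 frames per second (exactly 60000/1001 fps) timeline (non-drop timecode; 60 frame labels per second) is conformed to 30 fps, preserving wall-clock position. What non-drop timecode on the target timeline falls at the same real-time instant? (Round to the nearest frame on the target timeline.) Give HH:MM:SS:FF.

00:08:14:09

Source frame index: (0×3600 + 8×60 + 13) × 60 + 48 = 29628.
Real time: 29628 / (60000/1001) = 2471469/5000 s.
Target frame: (2471469/5000) × (30) = 7414407/500 ≈ 14828.814 → 14829.
At 30 labels/s: frame 14829 → 00:08:14:09.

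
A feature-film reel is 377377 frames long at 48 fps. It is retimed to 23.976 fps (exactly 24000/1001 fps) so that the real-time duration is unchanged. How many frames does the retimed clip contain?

Target frames = source frames × (target rate / source rate) = 377377 × (24000/1001)/(48) = 377377 × 500/1001 = 188500.

188500 frames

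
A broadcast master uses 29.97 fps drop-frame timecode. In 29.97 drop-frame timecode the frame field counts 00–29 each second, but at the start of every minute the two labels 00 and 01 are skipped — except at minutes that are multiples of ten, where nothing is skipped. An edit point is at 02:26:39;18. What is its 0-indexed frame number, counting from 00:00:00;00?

263724

Complete 10-minute blocks: 14, each 17982 frames → 251748.
Remaining 6 whole minutes in the current block: 1800 + 5 × 1798 = 10790 frames.
Within the current minute: 39 × 30 + 18 − 2 = 1186 (labels ;00/;01 skipped at this minute). Total = 251748 + 10790 + 1186 = 263724.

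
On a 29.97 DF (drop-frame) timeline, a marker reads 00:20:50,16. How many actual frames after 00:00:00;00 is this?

37480

Complete 10-minute blocks: 2, each 17982 frames → 35964.
Remaining 0 whole minutes in the current block: 0 frames.
Within the current minute: 50 × 30 + 16 = 1516. Total = 35964 + 0 + 1516 = 37480.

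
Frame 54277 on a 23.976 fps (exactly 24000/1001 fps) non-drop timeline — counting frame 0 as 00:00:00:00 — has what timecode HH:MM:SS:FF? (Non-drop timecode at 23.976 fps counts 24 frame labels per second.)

00:37:41:13

54277 ÷ 24 = 2261 full seconds, remainder 13 frames.
2261 s = 0 h 37 min 41 s.
Timecode: 00:37:41:13.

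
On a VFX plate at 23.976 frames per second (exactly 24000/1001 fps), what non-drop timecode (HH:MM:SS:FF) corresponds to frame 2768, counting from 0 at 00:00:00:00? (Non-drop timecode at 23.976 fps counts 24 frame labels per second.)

00:01:55:08

2768 ÷ 24 = 115 full seconds, remainder 8 frames.
115 s = 0 h 1 min 55 s.
Timecode: 00:01:55:08.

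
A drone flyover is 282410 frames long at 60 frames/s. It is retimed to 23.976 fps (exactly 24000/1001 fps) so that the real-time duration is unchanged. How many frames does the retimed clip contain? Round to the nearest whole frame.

112851 frames

Frames at target rate = 282410 × (24000/1001) / (60) = 112964000/1001 ≈ 112851.149.
Nearest whole frame: 112851.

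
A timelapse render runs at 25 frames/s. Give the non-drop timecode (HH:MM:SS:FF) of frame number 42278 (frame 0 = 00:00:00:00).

00:28:11:03

42278 ÷ 25 = 1691 full seconds, remainder 3 frames.
1691 s = 0 h 28 min 11 s.
Timecode: 00:28:11:03.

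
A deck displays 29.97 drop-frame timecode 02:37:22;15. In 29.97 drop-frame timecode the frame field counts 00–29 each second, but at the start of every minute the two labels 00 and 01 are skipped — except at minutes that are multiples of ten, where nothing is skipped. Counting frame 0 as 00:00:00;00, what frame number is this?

As if non-drop at 30 labels/s: (2 × 3600 + 37 × 60 + 22) × 30 + 15 = 283275.
Minute boundaries passed: 157; those not divisible by 10: 157 − 15 = 142; dropped labels = 2 × 142 = 284.
Actual frame index = 283275 − 284 = 282991.

282991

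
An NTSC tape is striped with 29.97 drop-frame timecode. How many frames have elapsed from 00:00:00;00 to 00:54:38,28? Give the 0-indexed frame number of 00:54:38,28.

As if non-drop at 30 labels/s: (0 × 3600 + 54 × 60 + 38) × 30 + 28 = 98368.
Minute boundaries passed: 54; those not divisible by 10: 54 − 5 = 49; dropped labels = 2 × 49 = 98.
Actual frame index = 98368 − 98 = 98270.

98270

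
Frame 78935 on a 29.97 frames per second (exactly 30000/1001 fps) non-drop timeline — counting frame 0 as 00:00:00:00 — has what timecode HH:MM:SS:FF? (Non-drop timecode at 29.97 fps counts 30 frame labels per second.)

78935 ÷ 30 = 2631 full seconds, remainder 5 frames.
2631 s = 0 h 43 min 51 s.
Timecode: 00:43:51:05.

00:43:51:05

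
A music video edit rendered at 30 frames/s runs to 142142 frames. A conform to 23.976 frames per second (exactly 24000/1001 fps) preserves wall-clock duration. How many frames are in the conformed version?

Target frames = source frames × (target rate / source rate) = 142142 × (24000/1001)/(30) = 142142 × 800/1001 = 113600.

113600 frames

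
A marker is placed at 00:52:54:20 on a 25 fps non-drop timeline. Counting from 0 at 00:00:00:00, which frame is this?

79370

Total seconds to the label: (0 × 3600 + 52 × 60 + 54) = 3174.
Frame index = 3174 × 25 + 20 = 79370.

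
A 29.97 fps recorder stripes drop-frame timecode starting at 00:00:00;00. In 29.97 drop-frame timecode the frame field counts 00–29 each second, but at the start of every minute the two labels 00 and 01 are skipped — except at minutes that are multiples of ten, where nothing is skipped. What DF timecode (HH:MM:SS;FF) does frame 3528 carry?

Ten DF minutes hold 17982 frames, so frame 3528 lies in block 0 (frames 0–17981) with 3528 frames into that block.
The block's first minute is 1800 frames and the rest 1798 each; 3528 frames reaches minute 1, so 0 × 18 + 1 × 2 = 2 labels have been skipped so far.
Adding those back, label number 3528 + 2 = 3530 at 30 labels/s is 117 s + 20 f = 0 h 1 min 57 s frame 20, i.e. 00:01:57;20.

00:01:57;20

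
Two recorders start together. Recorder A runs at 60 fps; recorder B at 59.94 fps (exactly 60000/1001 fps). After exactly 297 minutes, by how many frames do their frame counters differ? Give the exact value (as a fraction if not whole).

97200/91 frames

297 min = 17820 s.
A emits 60 × 17820 = 1069200 frames; B emits 60000/1001 × 17820 = 97200000/91.
Difference = 97200/91 frames (≈ 1068.1319); B is behind A.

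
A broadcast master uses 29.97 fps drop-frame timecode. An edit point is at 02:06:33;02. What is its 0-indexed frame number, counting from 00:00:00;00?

227564

As if non-drop at 30 labels/s: (2 × 3600 + 6 × 60 + 33) × 30 + 2 = 227792.
Minute boundaries passed: 126; those not divisible by 10: 126 − 12 = 114; dropped labels = 2 × 114 = 228.
Actual frame index = 227792 − 228 = 227564.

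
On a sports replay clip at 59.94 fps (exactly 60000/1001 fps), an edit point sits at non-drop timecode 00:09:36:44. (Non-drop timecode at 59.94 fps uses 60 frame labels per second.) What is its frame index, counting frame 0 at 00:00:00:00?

34604

Total seconds to the label: (0 × 3600 + 9 × 60 + 36) = 576.
Frame index = 576 × 60 + 44 = 34604.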